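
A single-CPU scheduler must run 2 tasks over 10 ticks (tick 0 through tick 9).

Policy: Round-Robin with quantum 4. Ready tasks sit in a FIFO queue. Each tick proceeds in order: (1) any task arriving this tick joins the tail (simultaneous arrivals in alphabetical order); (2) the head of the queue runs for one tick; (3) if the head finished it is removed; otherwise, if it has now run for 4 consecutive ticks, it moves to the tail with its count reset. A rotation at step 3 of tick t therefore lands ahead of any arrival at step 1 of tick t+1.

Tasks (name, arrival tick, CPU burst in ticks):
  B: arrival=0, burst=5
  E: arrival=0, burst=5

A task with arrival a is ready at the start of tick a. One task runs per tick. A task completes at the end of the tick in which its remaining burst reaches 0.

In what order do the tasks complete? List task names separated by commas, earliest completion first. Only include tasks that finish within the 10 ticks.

completion order = B, E

t=0: queue=[B,E] q_used=0 → run B
t=1: queue=[B,E] q_used=1 → run B
t=2: queue=[B,E] q_used=2 → run B
t=3: queue=[B,E] q_used=3 → run B
t=4: queue=[E,B] q_used=0 → run E
t=5: queue=[E,B] q_used=1 → run E
t=6: queue=[E,B] q_used=2 → run E
t=7: queue=[E,B] q_used=3 → run E
t=8: queue=[B,E] q_used=0 → run B
t=9: queue=[E] q_used=0 → run E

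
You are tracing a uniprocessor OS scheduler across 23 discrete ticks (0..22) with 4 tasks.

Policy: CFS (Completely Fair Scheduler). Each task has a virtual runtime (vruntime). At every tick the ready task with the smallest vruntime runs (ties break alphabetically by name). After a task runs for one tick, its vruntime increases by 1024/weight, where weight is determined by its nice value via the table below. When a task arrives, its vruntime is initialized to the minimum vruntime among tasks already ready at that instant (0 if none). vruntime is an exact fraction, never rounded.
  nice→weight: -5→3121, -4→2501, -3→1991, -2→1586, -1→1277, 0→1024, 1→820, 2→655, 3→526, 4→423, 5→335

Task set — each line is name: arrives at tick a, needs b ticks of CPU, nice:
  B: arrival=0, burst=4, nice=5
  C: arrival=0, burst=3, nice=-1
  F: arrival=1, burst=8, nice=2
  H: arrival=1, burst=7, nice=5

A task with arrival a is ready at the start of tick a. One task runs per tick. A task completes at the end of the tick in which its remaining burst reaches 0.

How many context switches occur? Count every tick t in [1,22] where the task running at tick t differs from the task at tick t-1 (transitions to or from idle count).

t=0: vr[B=0 C=0] → run B
t=1: vr[B=1024/335 C=0 F=0 H=0] → run C
t=2: vr[B=1024/335 C=1024/1277 F=0 H=0] → run F
t=3: vr[B=1024/335 C=1024/1277 F=1024/655 H=0] → run H
t=4: vr[B=1024/335 C=1024/1277 F=1024/655 H=1024/335] → run C
t=5: vr[B=1024/335 C=2048/1277 F=1024/655 H=1024/335] → run F
t=6: vr[B=1024/335 C=2048/1277 F=2048/655 H=1024/335] → run C
t=7: vr[B=1024/335 F=2048/655 H=1024/335] → run B
t=8: vr[B=2048/335 F=2048/655 H=1024/335] → run H
t=9: vr[B=2048/335 F=2048/655 H=2048/335] → run F
t=10: vr[B=2048/335 F=3072/655 H=2048/335] → run F
t=11: vr[B=2048/335 F=4096/655 H=2048/335] → run B
t=12: vr[B=3072/335 F=4096/655 H=2048/335] → run H
t=13: vr[B=3072/335 F=4096/655 H=3072/335] → run F
t=14: vr[B=3072/335 F=1024/131 H=3072/335] → run F
t=15: vr[B=3072/335 F=6144/655 H=3072/335] → run B
t=16: vr[F=6144/655 H=3072/335] → run H
t=17: vr[F=6144/655 H=4096/335] → run F
t=18: vr[F=7168/655 H=4096/335] → run F
t=19: vr[H=4096/335] → run H
t=20: vr[H=1024/67] → run H
t=21: vr[H=6144/335] → run H
t=22: (idle)

context switches = 17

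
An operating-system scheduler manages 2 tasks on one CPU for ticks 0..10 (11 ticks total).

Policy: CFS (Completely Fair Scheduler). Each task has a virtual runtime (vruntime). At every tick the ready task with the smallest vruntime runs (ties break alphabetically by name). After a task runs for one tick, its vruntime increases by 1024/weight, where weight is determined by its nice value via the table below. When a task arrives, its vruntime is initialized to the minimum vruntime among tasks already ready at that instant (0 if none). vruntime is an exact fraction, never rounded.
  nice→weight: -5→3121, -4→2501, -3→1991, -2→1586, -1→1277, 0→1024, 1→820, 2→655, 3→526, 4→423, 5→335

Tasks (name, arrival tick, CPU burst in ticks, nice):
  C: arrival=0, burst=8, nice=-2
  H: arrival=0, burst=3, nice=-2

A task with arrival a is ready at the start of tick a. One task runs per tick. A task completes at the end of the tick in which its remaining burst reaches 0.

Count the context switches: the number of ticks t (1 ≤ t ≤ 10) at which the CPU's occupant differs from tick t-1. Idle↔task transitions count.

context switches = 6

t=0: vr[C=0 H=0] → run C
t=1: vr[C=512/793 H=0] → run H
t=2: vr[C=512/793 H=512/793] → run C
t=3: vr[C=1024/793 H=512/793] → run H
t=4: vr[C=1024/793 H=1024/793] → run C
t=5: vr[C=1536/793 H=1024/793] → run H
t=6: vr[C=1536/793] → run C
t=7: vr[C=2048/793] → run C
t=8: vr[C=2560/793] → run C
t=9: vr[C=3072/793] → run C
t=10: vr[C=3584/793] → run C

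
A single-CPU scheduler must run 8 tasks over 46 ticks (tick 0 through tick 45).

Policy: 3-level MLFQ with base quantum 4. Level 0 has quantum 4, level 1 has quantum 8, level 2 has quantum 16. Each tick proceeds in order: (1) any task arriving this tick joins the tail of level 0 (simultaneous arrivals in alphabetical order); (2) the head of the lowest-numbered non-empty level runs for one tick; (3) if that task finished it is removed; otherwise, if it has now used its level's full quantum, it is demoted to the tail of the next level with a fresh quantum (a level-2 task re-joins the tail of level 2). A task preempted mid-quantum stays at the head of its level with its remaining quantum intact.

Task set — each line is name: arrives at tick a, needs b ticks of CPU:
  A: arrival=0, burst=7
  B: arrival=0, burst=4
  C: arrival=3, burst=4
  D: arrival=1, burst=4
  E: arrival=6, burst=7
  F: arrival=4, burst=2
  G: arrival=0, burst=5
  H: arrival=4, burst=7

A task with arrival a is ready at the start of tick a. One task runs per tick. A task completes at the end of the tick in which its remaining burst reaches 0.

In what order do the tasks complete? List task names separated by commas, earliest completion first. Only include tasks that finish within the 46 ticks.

t=0: L0/L1/L2 = ABG/-/- → run A
t=1: L0/L1/L2 = ABGD/-/- → run A
t=2: L0/L1/L2 = ABGD/-/- → run A
t=3: L0/L1/L2 = ABGDC/-/- → run A
t=4: L0/L1/L2 = BGDCFH/A/- → run B
t=5: L0/L1/L2 = BGDCFH/A/- → run B
t=6: L0/L1/L2 = BGDCFHE/A/- → run B
t=7: L0/L1/L2 = BGDCFHE/A/- → run B
t=8: L0/L1/L2 = GDCFHE/A/- → run G
t=9: L0/L1/L2 = GDCFHE/A/- → run G
t=10: L0/L1/L2 = GDCFHE/A/- → run G
t=11: L0/L1/L2 = GDCFHE/A/- → run G
t=12: L0/L1/L2 = DCFHE/AG/- → run D
t=13: L0/L1/L2 = DCFHE/AG/- → run D
t=14: L0/L1/L2 = DCFHE/AG/- → run D
t=15: L0/L1/L2 = DCFHE/AG/- → run D
t=16: L0/L1/L2 = CFHE/AG/- → run C
t=17: L0/L1/L2 = CFHE/AG/- → run C
t=18: L0/L1/L2 = CFHE/AG/- → run C
t=19: L0/L1/L2 = CFHE/AG/- → run C
t=20: L0/L1/L2 = FHE/AG/- → run F
t=21: L0/L1/L2 = FHE/AG/- → run F
t=22: L0/L1/L2 = HE/AG/- → run H
t=23: L0/L1/L2 = HE/AG/- → run H
t=24: L0/L1/L2 = HE/AG/- → run H
t=25: L0/L1/L2 = HE/AG/- → run H
t=26: L0/L1/L2 = E/AGH/- → run E
t=27: L0/L1/L2 = E/AGH/- → run E
t=28: L0/L1/L2 = E/AGH/- → run E
t=29: L0/L1/L2 = E/AGH/- → run E
t=30: L0/L1/L2 = -/AGHE/- → run A
t=31: L0/L1/L2 = -/AGHE/- → run A
t=32: L0/L1/L2 = -/AGHE/- → run A
t=33: L0/L1/L2 = -/GHE/- → run G
t=34: L0/L1/L2 = -/HE/- → run H
t=35: L0/L1/L2 = -/HE/- → run H
t=36: L0/L1/L2 = -/HE/- → run H
t=37: L0/L1/L2 = -/E/- → run E
t=38: L0/L1/L2 = -/E/- → run E
t=39: L0/L1/L2 = -/E/- → run E
t=40: (idle)
t=41: (idle)
t=42: (idle)
t=43: (idle)
t=44: (idle)
t=45: (idle)

completion order = B, D, C, F, A, G, H, E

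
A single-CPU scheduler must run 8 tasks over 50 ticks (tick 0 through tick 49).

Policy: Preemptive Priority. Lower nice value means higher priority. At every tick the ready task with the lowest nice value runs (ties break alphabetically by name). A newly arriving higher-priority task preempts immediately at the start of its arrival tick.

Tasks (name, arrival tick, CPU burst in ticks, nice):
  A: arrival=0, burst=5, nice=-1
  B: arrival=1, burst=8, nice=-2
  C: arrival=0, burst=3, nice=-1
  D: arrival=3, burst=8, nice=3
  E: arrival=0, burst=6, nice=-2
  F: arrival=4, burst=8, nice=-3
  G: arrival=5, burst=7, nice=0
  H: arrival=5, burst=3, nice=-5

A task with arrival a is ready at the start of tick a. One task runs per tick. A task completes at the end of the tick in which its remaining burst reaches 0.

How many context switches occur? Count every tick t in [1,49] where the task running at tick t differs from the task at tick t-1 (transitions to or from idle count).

context switches = 11

t=0: ready={A,C,E} → run E
t=1: ready={A,B,C,E} → run B
t=2: ready={A,B,C,E} → run B
t=3: ready={A,B,C,D,E} → run B
t=4: ready={A,B,C,D,E,F} → run F
t=5: ready={A,B,C,D,E,F,G,H} → run H
t=6: ready={A,B,C,D,E,F,G,H} → run H
t=7: ready={A,B,C,D,E,F,G,H} → run H
t=8: ready={A,B,C,D,E,F,G} → run F
t=9: ready={A,B,C,D,E,F,G} → run F
t=10: ready={A,B,C,D,E,F,G} → run F
t=11: ready={A,B,C,D,E,F,G} → run F
t=12: ready={A,B,C,D,E,F,G} → run F
t=13: ready={A,B,C,D,E,F,G} → run F
t=14: ready={A,B,C,D,E,F,G} → run F
t=15: ready={A,B,C,D,E,G} → run B
t=16: ready={A,B,C,D,E,G} → run B
t=17: ready={A,B,C,D,E,G} → run B
t=18: ready={A,B,C,D,E,G} → run B
t=19: ready={A,B,C,D,E,G} → run B
t=20: ready={A,C,D,E,G} → run E
t=21: ready={A,C,D,E,G} → run E
t=22: ready={A,C,D,E,G} → run E
t=23: ready={A,C,D,E,G} → run E
t=24: ready={A,C,D,E,G} → run E
t=25: ready={A,C,D,G} → run A
t=26: ready={A,C,D,G} → run A
t=27: ready={A,C,D,G} → run A
t=28: ready={A,C,D,G} → run A
t=29: ready={A,C,D,G} → run A
t=30: ready={C,D,G} → run C
t=31: ready={C,D,G} → run C
t=32: ready={C,D,G} → run C
t=33: ready={D,G} → run G
t=34: ready={D,G} → run G
t=35: ready={D,G} → run G
t=36: ready={D,G} → run G
t=37: ready={D,G} → run G
t=38: ready={D,G} → run G
t=39: ready={D,G} → run G
t=40: ready={D} → run D
t=41: ready={D} → run D
t=42: ready={D} → run D
t=43: ready={D} → run D
t=44: ready={D} → run D
t=45: ready={D} → run D
t=46: ready={D} → run D
t=47: ready={D} → run D
t=48: (idle)
t=49: (idle)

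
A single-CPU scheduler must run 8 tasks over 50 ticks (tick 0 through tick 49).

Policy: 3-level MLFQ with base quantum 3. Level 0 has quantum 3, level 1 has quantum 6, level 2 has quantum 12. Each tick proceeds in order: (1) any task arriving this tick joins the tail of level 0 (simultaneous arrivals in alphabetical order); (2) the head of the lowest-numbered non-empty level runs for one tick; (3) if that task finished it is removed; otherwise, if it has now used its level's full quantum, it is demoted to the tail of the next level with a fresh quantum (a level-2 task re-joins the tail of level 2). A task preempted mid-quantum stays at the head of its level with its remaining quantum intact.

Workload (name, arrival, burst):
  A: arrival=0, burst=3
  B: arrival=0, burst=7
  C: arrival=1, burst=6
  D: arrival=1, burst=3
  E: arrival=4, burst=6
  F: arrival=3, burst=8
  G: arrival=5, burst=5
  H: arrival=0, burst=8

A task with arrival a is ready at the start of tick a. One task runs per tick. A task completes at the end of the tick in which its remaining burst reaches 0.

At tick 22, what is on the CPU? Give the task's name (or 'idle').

running at tick 22 = G

t=0: L0/L1/L2 = ABH/-/- → run A
t=1: L0/L1/L2 = ABHCD/-/- → run A
t=2: L0/L1/L2 = ABHCD/-/- → run A
t=3: L0/L1/L2 = BHCDF/-/- → run B
t=4: L0/L1/L2 = BHCDFE/-/- → run B
t=5: L0/L1/L2 = BHCDFEG/-/- → run B
t=6: L0/L1/L2 = HCDFEG/B/- → run H
t=7: L0/L1/L2 = HCDFEG/B/- → run H
t=8: L0/L1/L2 = HCDFEG/B/- → run H
t=9: L0/L1/L2 = CDFEG/BH/- → run C
t=10: L0/L1/L2 = CDFEG/BH/- → run C
t=11: L0/L1/L2 = CDFEG/BH/- → run C
t=12: L0/L1/L2 = DFEG/BHC/- → run D
t=13: L0/L1/L2 = DFEG/BHC/- → run D
t=14: L0/L1/L2 = DFEG/BHC/- → run D
t=15: L0/L1/L2 = FEG/BHC/- → run F
t=16: L0/L1/L2 = FEG/BHC/- → run F
t=17: L0/L1/L2 = FEG/BHC/- → run F
t=18: L0/L1/L2 = EG/BHCF/- → run E
t=19: L0/L1/L2 = EG/BHCF/- → run E
t=20: L0/L1/L2 = EG/BHCF/- → run E
t=21: L0/L1/L2 = G/BHCFE/- → run G
t=22: L0/L1/L2 = G/BHCFE/- → run G
t=23: L0/L1/L2 = G/BHCFE/- → run G
t=24: L0/L1/L2 = -/BHCFEG/- → run B
t=25: L0/L1/L2 = -/BHCFEG/- → run B
t=26: L0/L1/L2 = -/BHCFEG/- → run B
t=27: L0/L1/L2 = -/BHCFEG/- → run B
t=28: L0/L1/L2 = -/HCFEG/- → run H
t=29: L0/L1/L2 = -/HCFEG/- → run H
t=30: L0/L1/L2 = -/HCFEG/- → run H
t=31: L0/L1/L2 = -/HCFEG/- → run H
t=32: L0/L1/L2 = -/HCFEG/- → run H
t=33: L0/L1/L2 = -/CFEG/- → run C
t=34: L0/L1/L2 = -/CFEG/- → run C
t=35: L0/L1/L2 = -/CFEG/- → run C
t=36: L0/L1/L2 = -/FEG/- → run F
t=37: L0/L1/L2 = -/FEG/- → run F
t=38: L0/L1/L2 = -/FEG/- → run F
t=39: L0/L1/L2 = -/FEG/- → run F
t=40: L0/L1/L2 = -/FEG/- → run F
t=41: L0/L1/L2 = -/EG/- → run E
t=42: L0/L1/L2 = -/EG/- → run E
t=43: L0/L1/L2 = -/EG/- → run E
t=44: L0/L1/L2 = -/G/- → run G
t=45: L0/L1/L2 = -/G/- → run G
t=46: (idle)
t=47: (idle)
t=48: (idle)
t=49: (idle)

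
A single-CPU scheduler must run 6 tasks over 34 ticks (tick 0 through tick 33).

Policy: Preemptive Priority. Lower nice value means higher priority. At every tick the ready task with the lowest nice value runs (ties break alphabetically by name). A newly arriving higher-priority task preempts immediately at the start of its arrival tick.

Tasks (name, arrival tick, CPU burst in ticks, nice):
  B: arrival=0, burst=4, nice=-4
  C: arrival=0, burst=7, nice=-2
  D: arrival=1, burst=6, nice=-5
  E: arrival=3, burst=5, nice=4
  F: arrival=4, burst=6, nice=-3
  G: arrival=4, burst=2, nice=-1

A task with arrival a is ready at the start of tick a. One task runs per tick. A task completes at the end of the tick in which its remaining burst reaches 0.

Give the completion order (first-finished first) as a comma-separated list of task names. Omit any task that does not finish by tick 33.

t=0: ready={B,C} → run B
t=1: ready={B,C,D} → run D
t=2: ready={B,C,D} → run D
t=3: ready={B,C,D,E} → run D
t=4: ready={B,C,D,E,F,G} → run D
t=5: ready={B,C,D,E,F,G} → run D
t=6: ready={B,C,D,E,F,G} → run D
t=7: ready={B,C,E,F,G} → run B
t=8: ready={B,C,E,F,G} → run B
t=9: ready={B,C,E,F,G} → run B
t=10: ready={C,E,F,G} → run F
t=11: ready={C,E,F,G} → run F
t=12: ready={C,E,F,G} → run F
t=13: ready={C,E,F,G} → run F
t=14: ready={C,E,F,G} → run F
t=15: ready={C,E,F,G} → run F
t=16: ready={C,E,G} → run C
t=17: ready={C,E,G} → run C
t=18: ready={C,E,G} → run C
t=19: ready={C,E,G} → run C
t=20: ready={C,E,G} → run C
t=21: ready={C,E,G} → run C
t=22: ready={C,E,G} → run C
t=23: ready={E,G} → run G
t=24: ready={E,G} → run G
t=25: ready={E} → run E
t=26: ready={E} → run E
t=27: ready={E} → run E
t=28: ready={E} → run E
t=29: ready={E} → run E
t=30: (idle)
t=31: (idle)
t=32: (idle)
t=33: (idle)

completion order = D, B, F, C, G, E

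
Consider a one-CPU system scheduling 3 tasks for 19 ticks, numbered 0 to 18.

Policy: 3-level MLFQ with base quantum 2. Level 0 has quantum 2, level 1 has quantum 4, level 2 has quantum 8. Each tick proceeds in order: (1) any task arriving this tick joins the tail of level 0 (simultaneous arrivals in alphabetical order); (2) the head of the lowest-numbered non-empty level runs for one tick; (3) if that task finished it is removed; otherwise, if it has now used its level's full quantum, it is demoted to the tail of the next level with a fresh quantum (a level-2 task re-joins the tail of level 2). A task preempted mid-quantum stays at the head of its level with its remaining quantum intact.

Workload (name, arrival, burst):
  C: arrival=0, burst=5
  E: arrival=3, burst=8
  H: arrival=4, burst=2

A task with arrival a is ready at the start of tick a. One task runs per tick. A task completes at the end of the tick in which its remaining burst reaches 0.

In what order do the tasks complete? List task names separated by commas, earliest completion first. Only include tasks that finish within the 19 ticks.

completion order = H, C, E

t=0: L0/L1/L2 = C/-/- → run C
t=1: L0/L1/L2 = C/-/- → run C
t=2: L0/L1/L2 = -/C/- → run C
t=3: L0/L1/L2 = E/C/- → run E
t=4: L0/L1/L2 = EH/C/- → run E
t=5: L0/L1/L2 = H/CE/- → run H
t=6: L0/L1/L2 = H/CE/- → run H
t=7: L0/L1/L2 = -/CE/- → run C
t=8: L0/L1/L2 = -/CE/- → run C
t=9: L0/L1/L2 = -/E/- → run E
t=10: L0/L1/L2 = -/E/- → run E
t=11: L0/L1/L2 = -/E/- → run E
t=12: L0/L1/L2 = -/E/- → run E
t=13: L0/L1/L2 = -/-/E → run E
t=14: L0/L1/L2 = -/-/E → run E
t=15: (idle)
t=16: (idle)
t=17: (idle)
t=18: (idle)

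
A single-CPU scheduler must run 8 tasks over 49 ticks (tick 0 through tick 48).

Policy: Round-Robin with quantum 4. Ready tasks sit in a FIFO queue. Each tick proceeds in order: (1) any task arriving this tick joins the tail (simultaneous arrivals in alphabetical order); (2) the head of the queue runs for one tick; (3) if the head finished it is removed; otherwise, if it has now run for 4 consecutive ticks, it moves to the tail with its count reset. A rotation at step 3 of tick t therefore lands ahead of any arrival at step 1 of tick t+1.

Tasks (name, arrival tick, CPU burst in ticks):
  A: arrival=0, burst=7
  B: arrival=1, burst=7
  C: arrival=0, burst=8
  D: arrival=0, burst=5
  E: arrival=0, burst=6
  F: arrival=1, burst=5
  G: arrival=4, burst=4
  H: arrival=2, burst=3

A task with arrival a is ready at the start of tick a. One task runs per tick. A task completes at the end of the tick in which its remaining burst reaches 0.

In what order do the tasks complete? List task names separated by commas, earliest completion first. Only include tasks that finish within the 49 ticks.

completion order = H, A, G, C, D, E, B, F

t=0: queue=[A,C,D,E] q_used=0 → run A
t=1: queue=[A,C,D,E,B,F] q_used=1 → run A
t=2: queue=[A,C,D,E,B,F,H] q_used=2 → run A
t=3: queue=[A,C,D,E,B,F,H] q_used=3 → run A
t=4: queue=[C,D,E,B,F,H,A,G] q_used=0 → run C
t=5: queue=[C,D,E,B,F,H,A,G] q_used=1 → run C
t=6: queue=[C,D,E,B,F,H,A,G] q_used=2 → run C
t=7: queue=[C,D,E,B,F,H,A,G] q_used=3 → run C
t=8: queue=[D,E,B,F,H,A,G,C] q_used=0 → run D
t=9: queue=[D,E,B,F,H,A,G,C] q_used=1 → run D
t=10: queue=[D,E,B,F,H,A,G,C] q_used=2 → run D
t=11: queue=[D,E,B,F,H,A,G,C] q_used=3 → run D
t=12: queue=[E,B,F,H,A,G,C,D] q_used=0 → run E
t=13: queue=[E,B,F,H,A,G,C,D] q_used=1 → run E
t=14: queue=[E,B,F,H,A,G,C,D] q_used=2 → run E
t=15: queue=[E,B,F,H,A,G,C,D] q_used=3 → run E
t=16: queue=[B,F,H,A,G,C,D,E] q_used=0 → run B
t=17: queue=[B,F,H,A,G,C,D,E] q_used=1 → run B
t=18: queue=[B,F,H,A,G,C,D,E] q_used=2 → run B
t=19: queue=[B,F,H,A,G,C,D,E] q_used=3 → run B
t=20: queue=[F,H,A,G,C,D,E,B] q_used=0 → run F
t=21: queue=[F,H,A,G,C,D,E,B] q_used=1 → run F
t=22: queue=[F,H,A,G,C,D,E,B] q_used=2 → run F
t=23: queue=[F,H,A,G,C,D,E,B] q_used=3 → run F
t=24: queue=[H,A,G,C,D,E,B,F] q_used=0 → run H
t=25: queue=[H,A,G,C,D,E,B,F] q_used=1 → run H
t=26: queue=[H,A,G,C,D,E,B,F] q_used=2 → run H
t=27: queue=[A,G,C,D,E,B,F] q_used=0 → run A
t=28: queue=[A,G,C,D,E,B,F] q_used=1 → run A
t=29: queue=[A,G,C,D,E,B,F] q_used=2 → run A
t=30: queue=[G,C,D,E,B,F] q_used=0 → run G
t=31: queue=[G,C,D,E,B,F] q_used=1 → run G
t=32: queue=[G,C,D,E,B,F] q_used=2 → run G
t=33: queue=[G,C,D,E,B,F] q_used=3 → run G
t=34: queue=[C,D,E,B,F] q_used=0 → run C
t=35: queue=[C,D,E,B,F] q_used=1 → run C
t=36: queue=[C,D,E,B,F] q_used=2 → run C
t=37: queue=[C,D,E,B,F] q_used=3 → run C
t=38: queue=[D,E,B,F] q_used=0 → run D
t=39: queue=[E,B,F] q_used=0 → run E
t=40: queue=[E,B,F] q_used=1 → run E
t=41: queue=[B,F] q_used=0 → run B
t=42: queue=[B,F] q_used=1 → run B
t=43: queue=[B,F] q_used=2 → run B
t=44: queue=[F] q_used=0 → run F
t=45: (idle)
t=46: (idle)
t=47: (idle)
t=48: (idle)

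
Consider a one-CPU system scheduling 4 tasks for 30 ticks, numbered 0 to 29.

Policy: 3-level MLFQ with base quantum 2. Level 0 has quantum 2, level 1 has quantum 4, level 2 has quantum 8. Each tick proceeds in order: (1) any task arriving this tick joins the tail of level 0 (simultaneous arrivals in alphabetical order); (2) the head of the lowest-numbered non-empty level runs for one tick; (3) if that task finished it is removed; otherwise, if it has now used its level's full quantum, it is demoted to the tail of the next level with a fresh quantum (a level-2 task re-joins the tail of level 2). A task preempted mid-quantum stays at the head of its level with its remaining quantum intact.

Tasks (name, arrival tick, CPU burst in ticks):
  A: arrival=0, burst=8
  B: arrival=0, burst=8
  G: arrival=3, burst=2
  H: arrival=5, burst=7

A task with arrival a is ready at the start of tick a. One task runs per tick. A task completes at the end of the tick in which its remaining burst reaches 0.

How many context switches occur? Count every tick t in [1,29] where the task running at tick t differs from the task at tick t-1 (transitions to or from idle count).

t=0: L0/L1/L2 = AB/-/- → run A
t=1: L0/L1/L2 = AB/-/- → run A
t=2: L0/L1/L2 = B/A/- → run B
t=3: L0/L1/L2 = BG/A/- → run B
t=4: L0/L1/L2 = G/AB/- → run G
t=5: L0/L1/L2 = GH/AB/- → run G
t=6: L0/L1/L2 = H/AB/- → run H
t=7: L0/L1/L2 = H/AB/- → run H
t=8: L0/L1/L2 = -/ABH/- → run A
t=9: L0/L1/L2 = -/ABH/- → run A
t=10: L0/L1/L2 = -/ABH/- → run A
t=11: L0/L1/L2 = -/ABH/- → run A
t=12: L0/L1/L2 = -/BH/A → run B
t=13: L0/L1/L2 = -/BH/A → run B
t=14: L0/L1/L2 = -/BH/A → run B
t=15: L0/L1/L2 = -/BH/A → run B
t=16: L0/L1/L2 = -/H/AB → run H
t=17: L0/L1/L2 = -/H/AB → run H
t=18: L0/L1/L2 = -/H/AB → run H
t=19: L0/L1/L2 = -/H/AB → run H
t=20: L0/L1/L2 = -/-/ABH → run A
t=21: L0/L1/L2 = -/-/ABH → run A
t=22: L0/L1/L2 = -/-/BH → run B
t=23: L0/L1/L2 = -/-/BH → run B
t=24: L0/L1/L2 = -/-/H → run H
t=25: (idle)
t=26: (idle)
t=27: (idle)
t=28: (idle)
t=29: (idle)

context switches = 10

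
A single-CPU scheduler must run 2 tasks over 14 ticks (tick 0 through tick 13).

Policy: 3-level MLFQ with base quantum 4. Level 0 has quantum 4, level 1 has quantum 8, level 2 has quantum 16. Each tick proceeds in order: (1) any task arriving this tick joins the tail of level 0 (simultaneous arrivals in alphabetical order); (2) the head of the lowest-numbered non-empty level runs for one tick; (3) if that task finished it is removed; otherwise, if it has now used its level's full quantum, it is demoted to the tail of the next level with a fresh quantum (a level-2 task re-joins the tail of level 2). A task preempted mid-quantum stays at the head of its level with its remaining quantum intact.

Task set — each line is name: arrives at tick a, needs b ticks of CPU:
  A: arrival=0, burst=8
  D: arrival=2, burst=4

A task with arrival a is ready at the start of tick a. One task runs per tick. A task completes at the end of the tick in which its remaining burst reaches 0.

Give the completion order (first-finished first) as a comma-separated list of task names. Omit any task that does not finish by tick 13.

t=0: L0/L1/L2 = A/-/- → run A
t=1: L0/L1/L2 = A/-/- → run A
t=2: L0/L1/L2 = AD/-/- → run A
t=3: L0/L1/L2 = AD/-/- → run A
t=4: L0/L1/L2 = D/A/- → run D
t=5: L0/L1/L2 = D/A/- → run D
t=6: L0/L1/L2 = D/A/- → run D
t=7: L0/L1/L2 = D/A/- → run D
t=8: L0/L1/L2 = -/A/- → run A
t=9: L0/L1/L2 = -/A/- → run A
t=10: L0/L1/L2 = -/A/- → run A
t=11: L0/L1/L2 = -/A/- → run A
t=12: (idle)
t=13: (idle)

completion order = D, A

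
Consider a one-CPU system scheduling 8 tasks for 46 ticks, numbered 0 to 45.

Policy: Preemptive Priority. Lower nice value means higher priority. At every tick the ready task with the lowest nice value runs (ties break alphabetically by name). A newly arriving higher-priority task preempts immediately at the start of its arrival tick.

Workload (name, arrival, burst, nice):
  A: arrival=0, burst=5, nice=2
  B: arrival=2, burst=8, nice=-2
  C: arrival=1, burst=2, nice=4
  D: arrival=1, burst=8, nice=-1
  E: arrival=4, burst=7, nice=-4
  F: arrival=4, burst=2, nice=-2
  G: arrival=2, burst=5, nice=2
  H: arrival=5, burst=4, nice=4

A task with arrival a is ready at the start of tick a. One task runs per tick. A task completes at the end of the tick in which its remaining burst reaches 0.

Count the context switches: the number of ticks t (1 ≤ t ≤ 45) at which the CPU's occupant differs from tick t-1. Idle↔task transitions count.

context switches = 11

t=0: ready={A} → run A
t=1: ready={A,C,D} → run D
t=2: ready={A,B,C,D,G} → run B
t=3: ready={A,B,C,D,G} → run B
t=4: ready={A,B,C,D,E,F,G} → run E
t=5: ready={A,B,C,D,E,F,G,H} → run E
t=6: ready={A,B,C,D,E,F,G,H} → run E
t=7: ready={A,B,C,D,E,F,G,H} → run E
t=8: ready={A,B,C,D,E,F,G,H} → run E
t=9: ready={A,B,C,D,E,F,G,H} → run E
t=10: ready={A,B,C,D,E,F,G,H} → run E
t=11: ready={A,B,C,D,F,G,H} → run B
t=12: ready={A,B,C,D,F,G,H} → run B
t=13: ready={A,B,C,D,F,G,H} → run B
t=14: ready={A,B,C,D,F,G,H} → run B
t=15: ready={A,B,C,D,F,G,H} → run B
t=16: ready={A,B,C,D,F,G,H} → run B
t=17: ready={A,C,D,F,G,H} → run F
t=18: ready={A,C,D,F,G,H} → run F
t=19: ready={A,C,D,G,H} → run D
t=20: ready={A,C,D,G,H} → run D
t=21: ready={A,C,D,G,H} → run D
t=22: ready={A,C,D,G,H} → run D
t=23: ready={A,C,D,G,H} → run D
t=24: ready={A,C,D,G,H} → run D
t=25: ready={A,C,D,G,H} → run D
t=26: ready={A,C,G,H} → run A
t=27: ready={A,C,G,H} → run A
t=28: ready={A,C,G,H} → run A
t=29: ready={A,C,G,H} → run A
t=30: ready={C,G,H} → run G
t=31: ready={C,G,H} → run G
t=32: ready={C,G,H} → run G
t=33: ready={C,G,H} → run G
t=34: ready={C,G,H} → run G
t=35: ready={C,H} → run C
t=36: ready={C,H} → run C
t=37: ready={H} → run H
t=38: ready={H} → run H
t=39: ready={H} → run H
t=40: ready={H} → run H
t=41: (idle)
t=42: (idle)
t=43: (idle)
t=44: (idle)
t=45: (idle)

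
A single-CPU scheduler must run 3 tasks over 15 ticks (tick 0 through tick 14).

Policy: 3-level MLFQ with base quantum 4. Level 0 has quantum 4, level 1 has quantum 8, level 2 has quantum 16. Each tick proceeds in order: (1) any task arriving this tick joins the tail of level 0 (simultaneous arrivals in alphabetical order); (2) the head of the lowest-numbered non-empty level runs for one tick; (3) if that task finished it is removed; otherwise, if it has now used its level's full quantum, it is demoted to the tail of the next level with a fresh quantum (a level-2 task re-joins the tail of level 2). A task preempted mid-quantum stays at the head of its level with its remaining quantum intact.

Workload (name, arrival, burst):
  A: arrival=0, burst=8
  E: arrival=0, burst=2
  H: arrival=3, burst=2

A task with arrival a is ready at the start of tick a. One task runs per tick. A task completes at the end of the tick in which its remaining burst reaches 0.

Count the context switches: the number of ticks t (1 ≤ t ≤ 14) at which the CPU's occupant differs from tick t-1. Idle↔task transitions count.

t=0: L0/L1/L2 = AE/-/- → run A
t=1: L0/L1/L2 = AE/-/- → run A
t=2: L0/L1/L2 = AE/-/- → run A
t=3: L0/L1/L2 = AEH/-/- → run A
t=4: L0/L1/L2 = EH/A/- → run E
t=5: L0/L1/L2 = EH/A/- → run E
t=6: L0/L1/L2 = H/A/- → run H
t=7: L0/L1/L2 = H/A/- → run H
t=8: L0/L1/L2 = -/A/- → run A
t=9: L0/L1/L2 = -/A/- → run A
t=10: L0/L1/L2 = -/A/- → run A
t=11: L0/L1/L2 = -/A/- → run A
t=12: (idle)
t=13: (idle)
t=14: (idle)

context switches = 4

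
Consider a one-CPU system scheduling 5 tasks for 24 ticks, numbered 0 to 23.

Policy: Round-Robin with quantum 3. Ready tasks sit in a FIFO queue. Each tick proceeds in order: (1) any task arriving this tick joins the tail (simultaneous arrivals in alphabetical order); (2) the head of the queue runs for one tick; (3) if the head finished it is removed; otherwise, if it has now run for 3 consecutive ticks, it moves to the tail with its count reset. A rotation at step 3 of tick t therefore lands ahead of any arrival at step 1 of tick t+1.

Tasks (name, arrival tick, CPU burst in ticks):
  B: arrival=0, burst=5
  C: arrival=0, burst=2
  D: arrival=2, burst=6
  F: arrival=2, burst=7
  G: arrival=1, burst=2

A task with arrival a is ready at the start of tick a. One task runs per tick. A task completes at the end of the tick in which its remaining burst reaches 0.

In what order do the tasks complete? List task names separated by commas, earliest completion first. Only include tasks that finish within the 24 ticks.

t=0: queue=[B,C] q_used=0 → run B
t=1: queue=[B,C,G] q_used=1 → run B
t=2: queue=[B,C,G,D,F] q_used=2 → run B
t=3: queue=[C,G,D,F,B] q_used=0 → run C
t=4: queue=[C,G,D,F,B] q_used=1 → run C
t=5: queue=[G,D,F,B] q_used=0 → run G
t=6: queue=[G,D,F,B] q_used=1 → run G
t=7: queue=[D,F,B] q_used=0 → run D
t=8: queue=[D,F,B] q_used=1 → run D
t=9: queue=[D,F,B] q_used=2 → run D
t=10: queue=[F,B,D] q_used=0 → run F
t=11: queue=[F,B,D] q_used=1 → run F
t=12: queue=[F,B,D] q_used=2 → run F
t=13: queue=[B,D,F] q_used=0 → run B
t=14: queue=[B,D,F] q_used=1 → run B
t=15: queue=[D,F] q_used=0 → run D
t=16: queue=[D,F] q_used=1 → run D
t=17: queue=[D,F] q_used=2 → run D
t=18: queue=[F] q_used=0 → run F
t=19: queue=[F] q_used=1 → run F
t=20: queue=[F] q_used=2 → run F
t=21: queue=[F] q_used=0 → run F
t=22: (idle)
t=23: (idle)

completion order = C, G, B, D, F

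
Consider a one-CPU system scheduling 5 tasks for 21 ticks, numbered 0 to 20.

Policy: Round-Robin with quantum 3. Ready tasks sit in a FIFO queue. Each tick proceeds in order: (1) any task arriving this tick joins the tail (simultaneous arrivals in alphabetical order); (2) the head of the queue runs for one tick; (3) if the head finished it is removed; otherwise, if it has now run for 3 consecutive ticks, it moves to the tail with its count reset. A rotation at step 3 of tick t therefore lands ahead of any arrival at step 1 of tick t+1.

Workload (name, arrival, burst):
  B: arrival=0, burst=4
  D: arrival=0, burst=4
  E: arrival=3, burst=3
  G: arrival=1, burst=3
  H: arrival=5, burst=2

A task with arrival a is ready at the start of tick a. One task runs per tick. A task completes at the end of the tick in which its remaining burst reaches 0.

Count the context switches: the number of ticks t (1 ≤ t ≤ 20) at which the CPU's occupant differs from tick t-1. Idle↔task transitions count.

context switches = 7

t=0: queue=[B,D] q_used=0 → run B
t=1: queue=[B,D,G] q_used=1 → run B
t=2: queue=[B,D,G] q_used=2 → run B
t=3: queue=[D,G,B,E] q_used=0 → run D
t=4: queue=[D,G,B,E] q_used=1 → run D
t=5: queue=[D,G,B,E,H] q_used=2 → run D
t=6: queue=[G,B,E,H,D] q_used=0 → run G
t=7: queue=[G,B,E,H,D] q_used=1 → run G
t=8: queue=[G,B,E,H,D] q_used=2 → run G
t=9: queue=[B,E,H,D] q_used=0 → run B
t=10: queue=[E,H,D] q_used=0 → run E
t=11: queue=[E,H,D] q_used=1 → run E
t=12: queue=[E,H,D] q_used=2 → run E
t=13: queue=[H,D] q_used=0 → run H
t=14: queue=[H,D] q_used=1 → run H
t=15: queue=[D] q_used=0 → run D
t=16: (idle)
t=17: (idle)
t=18: (idle)
t=19: (idle)
t=20: (idle)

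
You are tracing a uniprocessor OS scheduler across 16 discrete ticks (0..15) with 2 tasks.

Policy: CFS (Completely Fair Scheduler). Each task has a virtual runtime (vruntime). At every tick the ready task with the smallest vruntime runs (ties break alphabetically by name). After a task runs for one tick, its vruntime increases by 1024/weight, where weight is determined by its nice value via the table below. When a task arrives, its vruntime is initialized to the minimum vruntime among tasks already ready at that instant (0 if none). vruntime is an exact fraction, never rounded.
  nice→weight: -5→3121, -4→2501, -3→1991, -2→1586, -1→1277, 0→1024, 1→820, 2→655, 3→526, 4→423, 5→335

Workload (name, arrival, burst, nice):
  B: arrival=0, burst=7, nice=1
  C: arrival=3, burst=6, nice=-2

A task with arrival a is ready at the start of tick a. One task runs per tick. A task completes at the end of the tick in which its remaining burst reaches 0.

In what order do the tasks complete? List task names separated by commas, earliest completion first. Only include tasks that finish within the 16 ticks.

completion order = C, B

t=0: vr[B=0] → run B
t=1: vr[B=256/205] → run B
t=2: vr[B=512/205] → run B
t=3: vr[B=768/205 C=768/205] → run B
t=4: vr[B=1024/205 C=768/205] → run C
t=5: vr[B=1024/205 C=713984/162565] → run C
t=6: vr[B=1024/205 C=818944/162565] → run B
t=7: vr[B=256/41 C=818944/162565] → run C
t=8: vr[B=256/41 C=923904/162565] → run C
t=9: vr[B=256/41 C=1028864/162565] → run B
t=10: vr[B=1536/205 C=1028864/162565] → run C
t=11: vr[B=1536/205 C=1133824/162565] → run C
t=12: vr[B=1536/205] → run B
t=13: (idle)
t=14: (idle)
t=15: (idle)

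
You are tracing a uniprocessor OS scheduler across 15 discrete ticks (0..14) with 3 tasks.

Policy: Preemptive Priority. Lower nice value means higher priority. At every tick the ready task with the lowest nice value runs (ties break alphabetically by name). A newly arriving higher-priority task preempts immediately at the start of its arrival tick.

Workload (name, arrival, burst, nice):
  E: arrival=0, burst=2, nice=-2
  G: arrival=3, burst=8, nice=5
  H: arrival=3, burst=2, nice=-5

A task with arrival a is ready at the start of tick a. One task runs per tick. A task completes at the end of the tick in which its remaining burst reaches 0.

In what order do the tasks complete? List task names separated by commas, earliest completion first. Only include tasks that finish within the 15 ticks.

completion order = E, H, G

t=0: ready={E} → run E
t=1: ready={E} → run E
t=2: (idle)
t=3: ready={G,H} → run H
t=4: ready={G,H} → run H
t=5: ready={G} → run G
t=6: ready={G} → run G
t=7: ready={G} → run G
t=8: ready={G} → run G
t=9: ready={G} → run G
t=10: ready={G} → run G
t=11: ready={G} → run G
t=12: ready={G} → run G
t=13: (idle)
t=14: (idle)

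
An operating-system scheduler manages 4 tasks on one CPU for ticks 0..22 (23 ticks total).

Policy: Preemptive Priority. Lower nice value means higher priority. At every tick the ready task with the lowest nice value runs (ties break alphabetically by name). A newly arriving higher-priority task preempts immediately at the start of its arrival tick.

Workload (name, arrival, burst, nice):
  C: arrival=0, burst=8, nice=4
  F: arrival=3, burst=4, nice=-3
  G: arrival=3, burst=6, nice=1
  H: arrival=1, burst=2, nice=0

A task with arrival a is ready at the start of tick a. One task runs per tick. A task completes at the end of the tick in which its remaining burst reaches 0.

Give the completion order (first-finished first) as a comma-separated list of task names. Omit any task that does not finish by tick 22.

completion order = H, F, G, C

t=0: ready={C} → run C
t=1: ready={C,H} → run H
t=2: ready={C,H} → run H
t=3: ready={C,F,G} → run F
t=4: ready={C,F,G} → run F
t=5: ready={C,F,G} → run F
t=6: ready={C,F,G} → run F
t=7: ready={C,G} → run G
t=8: ready={C,G} → run G
t=9: ready={C,G} → run G
t=10: ready={C,G} → run G
t=11: ready={C,G} → run G
t=12: ready={C,G} → run G
t=13: ready={C} → run C
t=14: ready={C} → run C
t=15: ready={C} → run C
t=16: ready={C} → run C
t=17: ready={C} → run C
t=18: ready={C} → run C
t=19: ready={C} → run C
t=20: (idle)
t=21: (idle)
t=22: (idle)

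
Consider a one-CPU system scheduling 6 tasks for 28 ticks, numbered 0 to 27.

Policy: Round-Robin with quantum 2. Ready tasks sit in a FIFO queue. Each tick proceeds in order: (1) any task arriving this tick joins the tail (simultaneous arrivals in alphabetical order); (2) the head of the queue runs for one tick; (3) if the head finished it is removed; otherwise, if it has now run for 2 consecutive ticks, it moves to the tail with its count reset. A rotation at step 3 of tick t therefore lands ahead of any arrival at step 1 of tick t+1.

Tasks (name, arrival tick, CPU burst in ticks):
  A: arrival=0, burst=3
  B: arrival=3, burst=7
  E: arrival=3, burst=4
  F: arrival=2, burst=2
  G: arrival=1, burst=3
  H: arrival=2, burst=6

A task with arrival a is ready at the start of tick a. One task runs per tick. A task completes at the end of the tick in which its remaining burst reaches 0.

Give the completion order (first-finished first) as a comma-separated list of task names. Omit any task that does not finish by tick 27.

t=0: queue=[A] q_used=0 → run A
t=1: queue=[A,G] q_used=1 → run A
t=2: queue=[G,A,F,H] q_used=0 → run G
t=3: queue=[G,A,F,H,B,E] q_used=1 → run G
t=4: queue=[A,F,H,B,E,G] q_used=0 → run A
t=5: queue=[F,H,B,E,G] q_used=0 → run F
t=6: queue=[F,H,B,E,G] q_used=1 → run F
t=7: queue=[H,B,E,G] q_used=0 → run H
t=8: queue=[H,B,E,G] q_used=1 → run H
t=9: queue=[B,E,G,H] q_used=0 → run B
t=10: queue=[B,E,G,H] q_used=1 → run B
t=11: queue=[E,G,H,B] q_used=0 → run E
t=12: queue=[E,G,H,B] q_used=1 → run E
t=13: queue=[G,H,B,E] q_used=0 → run G
t=14: queue=[H,B,E] q_used=0 → run H
t=15: queue=[H,B,E] q_used=1 → run H
t=16: queue=[B,E,H] q_used=0 → run B
t=17: queue=[B,E,H] q_used=1 → run B
t=18: queue=[E,H,B] q_used=0 → run E
t=19: queue=[E,H,B] q_used=1 → run E
t=20: queue=[H,B] q_used=0 → run H
t=21: queue=[H,B] q_used=1 → run H
t=22: queue=[B] q_used=0 → run B
t=23: queue=[B] q_used=1 → run B
t=24: queue=[B] q_used=0 → run B
t=25: (idle)
t=26: (idle)
t=27: (idle)

completion order = A, F, G, E, H, B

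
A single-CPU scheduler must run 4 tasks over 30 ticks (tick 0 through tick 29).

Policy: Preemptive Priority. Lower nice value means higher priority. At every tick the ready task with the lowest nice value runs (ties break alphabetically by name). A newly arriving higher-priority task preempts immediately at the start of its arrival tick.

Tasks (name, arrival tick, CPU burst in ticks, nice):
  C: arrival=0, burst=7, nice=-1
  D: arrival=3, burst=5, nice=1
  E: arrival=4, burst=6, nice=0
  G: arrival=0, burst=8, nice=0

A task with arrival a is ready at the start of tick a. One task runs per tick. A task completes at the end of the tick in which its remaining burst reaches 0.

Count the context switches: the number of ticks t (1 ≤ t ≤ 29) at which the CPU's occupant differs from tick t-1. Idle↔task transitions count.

t=0: ready={C,G} → run C
t=1: ready={C,G} → run C
t=2: ready={C,G} → run C
t=3: ready={C,D,G} → run C
t=4: ready={C,D,E,G} → run C
t=5: ready={C,D,E,G} → run C
t=6: ready={C,D,E,G} → run C
t=7: ready={D,E,G} → run E
t=8: ready={D,E,G} → run E
t=9: ready={D,E,G} → run E
t=10: ready={D,E,G} → run E
t=11: ready={D,E,G} → run E
t=12: ready={D,E,G} → run E
t=13: ready={D,G} → run G
t=14: ready={D,G} → run G
t=15: ready={D,G} → run G
t=16: ready={D,G} → run G
t=17: ready={D,G} → run G
t=18: ready={D,G} → run G
t=19: ready={D,G} → run G
t=20: ready={D,G} → run G
t=21: ready={D} → run D
t=22: ready={D} → run D
t=23: ready={D} → run D
t=24: ready={D} → run D
t=25: ready={D} → run D
t=26: (idle)
t=27: (idle)
t=28: (idle)
t=29: (idle)

context switches = 4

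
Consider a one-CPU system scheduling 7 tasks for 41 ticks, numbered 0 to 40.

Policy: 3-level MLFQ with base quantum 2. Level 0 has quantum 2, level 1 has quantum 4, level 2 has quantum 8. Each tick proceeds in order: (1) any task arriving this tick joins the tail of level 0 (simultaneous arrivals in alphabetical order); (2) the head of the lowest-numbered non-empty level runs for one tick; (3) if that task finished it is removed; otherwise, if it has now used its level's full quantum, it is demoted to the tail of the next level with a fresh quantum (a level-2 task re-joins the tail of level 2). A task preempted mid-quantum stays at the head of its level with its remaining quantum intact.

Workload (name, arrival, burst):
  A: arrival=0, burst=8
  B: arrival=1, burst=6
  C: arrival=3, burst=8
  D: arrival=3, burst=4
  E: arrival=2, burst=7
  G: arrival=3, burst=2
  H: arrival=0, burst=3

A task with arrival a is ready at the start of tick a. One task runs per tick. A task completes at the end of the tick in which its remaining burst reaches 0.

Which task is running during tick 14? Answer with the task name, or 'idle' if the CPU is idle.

t=0: L0/L1/L2 = AH/-/- → run A
t=1: L0/L1/L2 = AHB/-/- → run A
t=2: L0/L1/L2 = HBE/A/- → run H
t=3: L0/L1/L2 = HBECDG/A/- → run H
t=4: L0/L1/L2 = BECDG/AH/- → run B
t=5: L0/L1/L2 = BECDG/AH/- → run B
t=6: L0/L1/L2 = ECDG/AHB/- → run E
t=7: L0/L1/L2 = ECDG/AHB/- → run E
t=8: L0/L1/L2 = CDG/AHBE/- → run C
t=9: L0/L1/L2 = CDG/AHBE/- → run C
t=10: L0/L1/L2 = DG/AHBEC/- → run D
t=11: L0/L1/L2 = DG/AHBEC/- → run D
t=12: L0/L1/L2 = G/AHBECD/- → run G
t=13: L0/L1/L2 = G/AHBECD/- → run G
t=14: L0/L1/L2 = -/AHBECD/- → run A
t=15: L0/L1/L2 = -/AHBECD/- → run A
t=16: L0/L1/L2 = -/AHBECD/- → run A
t=17: L0/L1/L2 = -/AHBECD/- → run A
t=18: L0/L1/L2 = -/HBECD/A → run H
t=19: L0/L1/L2 = -/BECD/A → run B
t=20: L0/L1/L2 = -/BECD/A → run B
t=21: L0/L1/L2 = -/BECD/A → run B
t=22: L0/L1/L2 = -/BECD/A → run B
t=23: L0/L1/L2 = -/ECD/A → run E
t=24: L0/L1/L2 = -/ECD/A → run E
t=25: L0/L1/L2 = -/ECD/A → run E
t=26: L0/L1/L2 = -/ECD/A → run E
t=27: L0/L1/L2 = -/CD/AE → run C
t=28: L0/L1/L2 = -/CD/AE → run C
t=29: L0/L1/L2 = -/CD/AE → run C
t=30: L0/L1/L2 = -/CD/AE → run C
t=31: L0/L1/L2 = -/D/AEC → run D
t=32: L0/L1/L2 = -/D/AEC → run D
t=33: L0/L1/L2 = -/-/AEC → run A
t=34: L0/L1/L2 = -/-/AEC → run A
t=35: L0/L1/L2 = -/-/EC → run E
t=36: L0/L1/L2 = -/-/C → run C
t=37: L0/L1/L2 = -/-/C → run C
t=38: (idle)
t=39: (idle)
t=40: (idle)

running at tick 14 = A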